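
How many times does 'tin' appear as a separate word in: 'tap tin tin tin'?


Scanning each word for exact match 'tin':
  Word 1: 'tap' -> no
  Word 2: 'tin' -> MATCH
  Word 3: 'tin' -> MATCH
  Word 4: 'tin' -> MATCH
Total matches: 3

3


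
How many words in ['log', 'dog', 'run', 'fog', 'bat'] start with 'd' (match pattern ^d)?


Pattern ^d anchors to start of word. Check which words begin with 'd':
  'log' -> no
  'dog' -> MATCH (starts with 'd')
  'run' -> no
  'fog' -> no
  'bat' -> no
Matching words: ['dog']
Count: 1

1


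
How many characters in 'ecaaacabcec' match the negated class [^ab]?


Negated class [^ab] matches any char NOT in {a, b}
Scanning 'ecaaacabcec':
  pos 0: 'e' -> MATCH
  pos 1: 'c' -> MATCH
  pos 2: 'a' -> no (excluded)
  pos 3: 'a' -> no (excluded)
  pos 4: 'a' -> no (excluded)
  pos 5: 'c' -> MATCH
  pos 6: 'a' -> no (excluded)
  pos 7: 'b' -> no (excluded)
  pos 8: 'c' -> MATCH
  pos 9: 'e' -> MATCH
  pos 10: 'c' -> MATCH
Total matches: 6

6


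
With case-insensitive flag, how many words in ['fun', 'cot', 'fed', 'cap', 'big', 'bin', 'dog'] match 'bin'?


Case-insensitive matching: compare each word's lowercase form to 'bin'.
  'fun' -> lower='fun' -> no
  'cot' -> lower='cot' -> no
  'fed' -> lower='fed' -> no
  'cap' -> lower='cap' -> no
  'big' -> lower='big' -> no
  'bin' -> lower='bin' -> MATCH
  'dog' -> lower='dog' -> no
Matches: ['bin']
Count: 1

1


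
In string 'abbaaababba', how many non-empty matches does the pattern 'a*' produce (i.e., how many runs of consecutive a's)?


Pattern 'a*' matches zero or more a's. We want non-empty runs of consecutive a's.
String: 'abbaaababba'
Walking through the string to find runs of a's:
  Run 1: positions 0-0 -> 'a'
  Run 2: positions 3-5 -> 'aaa'
  Run 3: positions 7-7 -> 'a'
  Run 4: positions 10-10 -> 'a'
Non-empty runs found: ['a', 'aaa', 'a', 'a']
Count: 4

4


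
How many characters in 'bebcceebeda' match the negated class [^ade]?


Negated class [^ade] matches any char NOT in {a, d, e}
Scanning 'bebcceebeda':
  pos 0: 'b' -> MATCH
  pos 1: 'e' -> no (excluded)
  pos 2: 'b' -> MATCH
  pos 3: 'c' -> MATCH
  pos 4: 'c' -> MATCH
  pos 5: 'e' -> no (excluded)
  pos 6: 'e' -> no (excluded)
  pos 7: 'b' -> MATCH
  pos 8: 'e' -> no (excluded)
  pos 9: 'd' -> no (excluded)
  pos 10: 'a' -> no (excluded)
Total matches: 5

5


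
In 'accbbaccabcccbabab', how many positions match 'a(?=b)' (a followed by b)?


Lookahead 'a(?=b)' matches 'a' only when followed by 'b'.
String: 'accbbaccabcccbabab'
Checking each position where char is 'a':
  pos 0: 'a' -> no (next='c')
  pos 5: 'a' -> no (next='c')
  pos 8: 'a' -> MATCH (next='b')
  pos 14: 'a' -> MATCH (next='b')
  pos 16: 'a' -> MATCH (next='b')
Matching positions: [8, 14, 16]
Count: 3

3


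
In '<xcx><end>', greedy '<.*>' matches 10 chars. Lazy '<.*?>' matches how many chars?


Greedy '<.*>' tries to match as MUCH as possible.
Lazy '<.*?>' tries to match as LITTLE as possible.

String: '<xcx><end>'
Greedy '<.*>' starts at first '<' and extends to the LAST '>': '<xcx><end>' (10 chars)
Lazy '<.*?>' starts at first '<' and stops at the FIRST '>': '<xcx>' (5 chars)

5


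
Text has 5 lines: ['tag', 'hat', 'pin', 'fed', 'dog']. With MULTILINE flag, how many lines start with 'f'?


With MULTILINE flag, ^ matches the start of each line.
Lines: ['tag', 'hat', 'pin', 'fed', 'dog']
Checking which lines start with 'f':
  Line 1: 'tag' -> no
  Line 2: 'hat' -> no
  Line 3: 'pin' -> no
  Line 4: 'fed' -> MATCH
  Line 5: 'dog' -> no
Matching lines: ['fed']
Count: 1

1


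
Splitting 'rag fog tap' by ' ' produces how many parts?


Splitting by ' ' breaks the string at each occurrence of the separator.
Text: 'rag fog tap'
Parts after split:
  Part 1: 'rag'
  Part 2: 'fog'
  Part 3: 'tap'
Total parts: 3

3


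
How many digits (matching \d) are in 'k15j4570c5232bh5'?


\d matches any digit 0-9.
Scanning 'k15j4570c5232bh5':
  pos 1: '1' -> DIGIT
  pos 2: '5' -> DIGIT
  pos 4: '4' -> DIGIT
  pos 5: '5' -> DIGIT
  pos 6: '7' -> DIGIT
  pos 7: '0' -> DIGIT
  pos 9: '5' -> DIGIT
  pos 10: '2' -> DIGIT
  pos 11: '3' -> DIGIT
  pos 12: '2' -> DIGIT
  pos 15: '5' -> DIGIT
Digits found: ['1', '5', '4', '5', '7', '0', '5', '2', '3', '2', '5']
Total: 11

11


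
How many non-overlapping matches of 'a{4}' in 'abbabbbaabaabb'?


Pattern 'a{4}' matches exactly 4 consecutive a's (greedy, non-overlapping).
String: 'abbabbbaabaabb'
Scanning for runs of a's:
  Run at pos 0: 'a' (length 1) -> 0 match(es)
  Run at pos 3: 'a' (length 1) -> 0 match(es)
  Run at pos 7: 'aa' (length 2) -> 0 match(es)
  Run at pos 10: 'aa' (length 2) -> 0 match(es)
Matches found: []
Total: 0

0


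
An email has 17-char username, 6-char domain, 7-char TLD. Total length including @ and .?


An email address has format: username@domain.tld
Username length: 17
'@' character: 1
Domain length: 6
'.' character: 1
TLD length: 7
Total = 17 + 1 + 6 + 1 + 7 = 32

32


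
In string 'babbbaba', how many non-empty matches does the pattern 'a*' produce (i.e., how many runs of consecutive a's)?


Pattern 'a*' matches zero or more a's. We want non-empty runs of consecutive a's.
String: 'babbbaba'
Walking through the string to find runs of a's:
  Run 1: positions 1-1 -> 'a'
  Run 2: positions 5-5 -> 'a'
  Run 3: positions 7-7 -> 'a'
Non-empty runs found: ['a', 'a', 'a']
Count: 3

3


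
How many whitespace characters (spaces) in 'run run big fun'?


\s matches whitespace characters (spaces, tabs, etc.).
Text: 'run run big fun'
This text has 4 words separated by spaces.
Number of spaces = number of words - 1 = 4 - 1 = 3

3


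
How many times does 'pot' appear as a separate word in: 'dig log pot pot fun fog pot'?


Scanning each word for exact match 'pot':
  Word 1: 'dig' -> no
  Word 2: 'log' -> no
  Word 3: 'pot' -> MATCH
  Word 4: 'pot' -> MATCH
  Word 5: 'fun' -> no
  Word 6: 'fog' -> no
  Word 7: 'pot' -> MATCH
Total matches: 3

3


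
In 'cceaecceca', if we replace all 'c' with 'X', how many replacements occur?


re.sub('c', 'X', text) replaces every occurrence of 'c' with 'X'.
Text: 'cceaecceca'
Scanning for 'c':
  pos 0: 'c' -> replacement #1
  pos 1: 'c' -> replacement #2
  pos 5: 'c' -> replacement #3
  pos 6: 'c' -> replacement #4
  pos 8: 'c' -> replacement #5
Total replacements: 5

5


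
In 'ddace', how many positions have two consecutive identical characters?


Looking for consecutive identical characters in 'ddace':
  pos 0-1: 'd' vs 'd' -> MATCH ('dd')
  pos 1-2: 'd' vs 'a' -> different
  pos 2-3: 'a' vs 'c' -> different
  pos 3-4: 'c' vs 'e' -> different
Consecutive identical pairs: ['dd']
Count: 1

1


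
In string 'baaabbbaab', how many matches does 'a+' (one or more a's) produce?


Pattern 'a+' matches one or more consecutive a's.
String: 'baaabbbaab'
Scanning for runs of a:
  Match 1: 'aaa' (length 3)
  Match 2: 'aa' (length 2)
Total matches: 2

2


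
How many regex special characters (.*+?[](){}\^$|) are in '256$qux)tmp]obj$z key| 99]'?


Regex special characters are: . * + ? [ ] ( ) { } \ ^ $ |
Scanning '256$qux)tmp]obj$z key| 99]':
  pos 3: '$' -> SPECIAL
  pos 7: ')' -> SPECIAL
  pos 11: ']' -> SPECIAL
  pos 15: '$' -> SPECIAL
  pos 21: '|' -> SPECIAL
  pos 25: ']' -> SPECIAL
Special chars found: ['$', ')', ']', '$', '|', ']']
Total: 6

6


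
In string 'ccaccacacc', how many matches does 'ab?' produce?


Pattern 'ab?' matches 'a' optionally followed by 'b'.
String: 'ccaccacacc'
Scanning left to right for 'a' then checking next char:
  Match 1: 'a' (a not followed by b)
  Match 2: 'a' (a not followed by b)
  Match 3: 'a' (a not followed by b)
Total matches: 3

3


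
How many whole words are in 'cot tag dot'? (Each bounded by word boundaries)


Word boundaries (\b) mark the start/end of each word.
Text: 'cot tag dot'
Splitting by whitespace:
  Word 1: 'cot'
  Word 2: 'tag'
  Word 3: 'dot'
Total whole words: 3

3


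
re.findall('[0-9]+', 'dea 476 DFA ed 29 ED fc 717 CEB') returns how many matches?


Pattern '[0-9]+' finds one or more digits.
Text: 'dea 476 DFA ed 29 ED fc 717 CEB'
Scanning for matches:
  Match 1: '476'
  Match 2: '29'
  Match 3: '717'
Total matches: 3

3


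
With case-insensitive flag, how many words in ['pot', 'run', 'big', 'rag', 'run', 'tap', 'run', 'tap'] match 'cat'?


Case-insensitive matching: compare each word's lowercase form to 'cat'.
  'pot' -> lower='pot' -> no
  'run' -> lower='run' -> no
  'big' -> lower='big' -> no
  'rag' -> lower='rag' -> no
  'run' -> lower='run' -> no
  'tap' -> lower='tap' -> no
  'run' -> lower='run' -> no
  'tap' -> lower='tap' -> no
Matches: []
Count: 0

0


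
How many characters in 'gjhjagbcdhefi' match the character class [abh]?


Character class [abh] matches any of: {a, b, h}
Scanning string 'gjhjagbcdhefi' character by character:
  pos 0: 'g' -> no
  pos 1: 'j' -> no
  pos 2: 'h' -> MATCH
  pos 3: 'j' -> no
  pos 4: 'a' -> MATCH
  pos 5: 'g' -> no
  pos 6: 'b' -> MATCH
  pos 7: 'c' -> no
  pos 8: 'd' -> no
  pos 9: 'h' -> MATCH
  pos 10: 'e' -> no
  pos 11: 'f' -> no
  pos 12: 'i' -> no
Total matches: 4

4


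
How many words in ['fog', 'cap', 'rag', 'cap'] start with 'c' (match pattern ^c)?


Pattern ^c anchors to start of word. Check which words begin with 'c':
  'fog' -> no
  'cap' -> MATCH (starts with 'c')
  'rag' -> no
  'cap' -> MATCH (starts with 'c')
Matching words: ['cap', 'cap']
Count: 2

2


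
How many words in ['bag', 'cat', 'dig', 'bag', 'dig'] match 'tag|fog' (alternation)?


Alternation 'tag|fog' matches either 'tag' or 'fog'.
Checking each word:
  'bag' -> no
  'cat' -> no
  'dig' -> no
  'bag' -> no
  'dig' -> no
Matches: []
Count: 0

0


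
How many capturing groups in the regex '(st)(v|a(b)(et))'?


To count capturing groups, count each '(' that starts a group.
Pattern: '(st)(v|a(b)(et))'
Walking through the pattern:
  Position 0: '(' -> group #1
  Position 4: '(' -> group #2
  Position 8: '(' -> group #3
  Position 11: '(' -> group #4
Total capturing groups: 4

4


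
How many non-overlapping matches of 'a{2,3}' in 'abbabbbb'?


Pattern 'a{2,3}' matches between 2 and 3 consecutive a's (greedy).
String: 'abbabbbb'
Finding runs of a's and applying greedy matching:
  Run at pos 0: 'a' (length 1)
  Run at pos 3: 'a' (length 1)
Matches: []
Count: 0

0


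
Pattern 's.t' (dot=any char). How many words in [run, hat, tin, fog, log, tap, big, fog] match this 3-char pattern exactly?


Pattern 's.t' means: starts with 's', any single char, ends with 't'.
Checking each word (must be exactly 3 chars):
  'run' (len=3): no
  'hat' (len=3): no
  'tin' (len=3): no
  'fog' (len=3): no
  'log' (len=3): no
  'tap' (len=3): no
  'big' (len=3): no
  'fog' (len=3): no
Matching words: []
Total: 0

0


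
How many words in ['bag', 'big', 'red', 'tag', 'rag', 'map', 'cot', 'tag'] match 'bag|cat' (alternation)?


Alternation 'bag|cat' matches either 'bag' or 'cat'.
Checking each word:
  'bag' -> MATCH
  'big' -> no
  'red' -> no
  'tag' -> no
  'rag' -> no
  'map' -> no
  'cot' -> no
  'tag' -> no
Matches: ['bag']
Count: 1

1


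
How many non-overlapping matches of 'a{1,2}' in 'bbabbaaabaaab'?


Pattern 'a{1,2}' matches between 1 and 2 consecutive a's (greedy).
String: 'bbabbaaabaaab'
Finding runs of a's and applying greedy matching:
  Run at pos 2: 'a' (length 1)
  Run at pos 5: 'aaa' (length 3)
  Run at pos 9: 'aaa' (length 3)
Matches: ['a', 'aa', 'a', 'aa', 'a']
Count: 5

5


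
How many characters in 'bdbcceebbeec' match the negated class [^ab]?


Negated class [^ab] matches any char NOT in {a, b}
Scanning 'bdbcceebbeec':
  pos 0: 'b' -> no (excluded)
  pos 1: 'd' -> MATCH
  pos 2: 'b' -> no (excluded)
  pos 3: 'c' -> MATCH
  pos 4: 'c' -> MATCH
  pos 5: 'e' -> MATCH
  pos 6: 'e' -> MATCH
  pos 7: 'b' -> no (excluded)
  pos 8: 'b' -> no (excluded)
  pos 9: 'e' -> MATCH
  pos 10: 'e' -> MATCH
  pos 11: 'c' -> MATCH
Total matches: 8

8


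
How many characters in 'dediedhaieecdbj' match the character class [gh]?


Character class [gh] matches any of: {g, h}
Scanning string 'dediedhaieecdbj' character by character:
  pos 0: 'd' -> no
  pos 1: 'e' -> no
  pos 2: 'd' -> no
  pos 3: 'i' -> no
  pos 4: 'e' -> no
  pos 5: 'd' -> no
  pos 6: 'h' -> MATCH
  pos 7: 'a' -> no
  pos 8: 'i' -> no
  pos 9: 'e' -> no
  pos 10: 'e' -> no
  pos 11: 'c' -> no
  pos 12: 'd' -> no
  pos 13: 'b' -> no
  pos 14: 'j' -> no
Total matches: 1

1


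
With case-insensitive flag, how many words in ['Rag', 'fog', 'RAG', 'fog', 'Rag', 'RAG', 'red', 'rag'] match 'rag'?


Case-insensitive matching: compare each word's lowercase form to 'rag'.
  'Rag' -> lower='rag' -> MATCH
  'fog' -> lower='fog' -> no
  'RAG' -> lower='rag' -> MATCH
  'fog' -> lower='fog' -> no
  'Rag' -> lower='rag' -> MATCH
  'RAG' -> lower='rag' -> MATCH
  'red' -> lower='red' -> no
  'rag' -> lower='rag' -> MATCH
Matches: ['Rag', 'RAG', 'Rag', 'RAG', 'rag']
Count: 5

5


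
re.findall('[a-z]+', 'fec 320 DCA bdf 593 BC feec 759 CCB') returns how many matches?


Pattern '[a-z]+' finds one or more lowercase letters.
Text: 'fec 320 DCA bdf 593 BC feec 759 CCB'
Scanning for matches:
  Match 1: 'fec'
  Match 2: 'bdf'
  Match 3: 'feec'
Total matches: 3

3


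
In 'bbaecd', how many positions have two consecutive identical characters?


Looking for consecutive identical characters in 'bbaecd':
  pos 0-1: 'b' vs 'b' -> MATCH ('bb')
  pos 1-2: 'b' vs 'a' -> different
  pos 2-3: 'a' vs 'e' -> different
  pos 3-4: 'e' vs 'c' -> different
  pos 4-5: 'c' vs 'd' -> different
Consecutive identical pairs: ['bb']
Count: 1

1


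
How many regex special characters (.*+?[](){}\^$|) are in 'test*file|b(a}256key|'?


Regex special characters are: . * + ? [ ] ( ) { } \ ^ $ |
Scanning 'test*file|b(a}256key|':
  pos 4: '*' -> SPECIAL
  pos 9: '|' -> SPECIAL
  pos 11: '(' -> SPECIAL
  pos 13: '}' -> SPECIAL
  pos 20: '|' -> SPECIAL
Special chars found: ['*', '|', '(', '}', '|']
Total: 5

5


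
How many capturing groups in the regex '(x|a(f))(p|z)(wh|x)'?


To count capturing groups, count each '(' that starts a group.
Pattern: '(x|a(f))(p|z)(wh|x)'
Walking through the pattern:
  Position 0: '(' -> group #1
  Position 4: '(' -> group #2
  Position 8: '(' -> group #3
  Position 13: '(' -> group #4
Total capturing groups: 4

4


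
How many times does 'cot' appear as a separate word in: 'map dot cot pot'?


Scanning each word for exact match 'cot':
  Word 1: 'map' -> no
  Word 2: 'dot' -> no
  Word 3: 'cot' -> MATCH
  Word 4: 'pot' -> no
Total matches: 1

1


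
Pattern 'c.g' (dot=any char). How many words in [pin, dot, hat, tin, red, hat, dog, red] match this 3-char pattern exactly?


Pattern 'c.g' means: starts with 'c', any single char, ends with 'g'.
Checking each word (must be exactly 3 chars):
  'pin' (len=3): no
  'dot' (len=3): no
  'hat' (len=3): no
  'tin' (len=3): no
  'red' (len=3): no
  'hat' (len=3): no
  'dog' (len=3): no
  'red' (len=3): no
Matching words: []
Total: 0

0


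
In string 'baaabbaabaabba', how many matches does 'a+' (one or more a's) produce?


Pattern 'a+' matches one or more consecutive a's.
String: 'baaabbaabaabba'
Scanning for runs of a:
  Match 1: 'aaa' (length 3)
  Match 2: 'aa' (length 2)
  Match 3: 'aa' (length 2)
  Match 4: 'a' (length 1)
Total matches: 4

4


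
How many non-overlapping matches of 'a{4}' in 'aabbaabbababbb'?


Pattern 'a{4}' matches exactly 4 consecutive a's (greedy, non-overlapping).
String: 'aabbaabbababbb'
Scanning for runs of a's:
  Run at pos 0: 'aa' (length 2) -> 0 match(es)
  Run at pos 4: 'aa' (length 2) -> 0 match(es)
  Run at pos 8: 'a' (length 1) -> 0 match(es)
  Run at pos 10: 'a' (length 1) -> 0 match(es)
Matches found: []
Total: 0

0


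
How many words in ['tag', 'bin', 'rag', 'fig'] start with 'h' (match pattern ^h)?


Pattern ^h anchors to start of word. Check which words begin with 'h':
  'tag' -> no
  'bin' -> no
  'rag' -> no
  'fig' -> no
Matching words: []
Count: 0

0


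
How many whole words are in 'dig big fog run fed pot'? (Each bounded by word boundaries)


Word boundaries (\b) mark the start/end of each word.
Text: 'dig big fog run fed pot'
Splitting by whitespace:
  Word 1: 'dig'
  Word 2: 'big'
  Word 3: 'fog'
  Word 4: 'run'
  Word 5: 'fed'
  Word 6: 'pot'
Total whole words: 6

6


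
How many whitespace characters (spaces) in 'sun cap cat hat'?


\s matches whitespace characters (spaces, tabs, etc.).
Text: 'sun cap cat hat'
This text has 4 words separated by spaces.
Number of spaces = number of words - 1 = 4 - 1 = 3

3


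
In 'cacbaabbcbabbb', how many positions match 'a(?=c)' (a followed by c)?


Lookahead 'a(?=c)' matches 'a' only when followed by 'c'.
String: 'cacbaabbcbabbb'
Checking each position where char is 'a':
  pos 1: 'a' -> MATCH (next='c')
  pos 4: 'a' -> no (next='a')
  pos 5: 'a' -> no (next='b')
  pos 10: 'a' -> no (next='b')
Matching positions: [1]
Count: 1

1


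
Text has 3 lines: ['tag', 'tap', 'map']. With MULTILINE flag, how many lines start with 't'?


With MULTILINE flag, ^ matches the start of each line.
Lines: ['tag', 'tap', 'map']
Checking which lines start with 't':
  Line 1: 'tag' -> MATCH
  Line 2: 'tap' -> MATCH
  Line 3: 'map' -> no
Matching lines: ['tag', 'tap']
Count: 2

2


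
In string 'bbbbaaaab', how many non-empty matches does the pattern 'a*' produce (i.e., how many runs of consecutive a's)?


Pattern 'a*' matches zero or more a's. We want non-empty runs of consecutive a's.
String: 'bbbbaaaab'
Walking through the string to find runs of a's:
  Run 1: positions 4-7 -> 'aaaa'
Non-empty runs found: ['aaaa']
Count: 1

1


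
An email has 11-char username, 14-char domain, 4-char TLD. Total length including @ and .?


An email address has format: username@domain.tld
Username length: 11
'@' character: 1
Domain length: 14
'.' character: 1
TLD length: 4
Total = 11 + 1 + 14 + 1 + 4 = 31

31


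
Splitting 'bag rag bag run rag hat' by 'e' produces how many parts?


Splitting by 'e' breaks the string at each occurrence of the separator.
Text: 'bag rag bag run rag hat'
Parts after split:
  Part 1: 'bag rag bag run rag hat'
Total parts: 1

1


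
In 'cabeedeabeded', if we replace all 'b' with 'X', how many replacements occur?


re.sub('b', 'X', text) replaces every occurrence of 'b' with 'X'.
Text: 'cabeedeabeded'
Scanning for 'b':
  pos 2: 'b' -> replacement #1
  pos 8: 'b' -> replacement #2
Total replacements: 2

2


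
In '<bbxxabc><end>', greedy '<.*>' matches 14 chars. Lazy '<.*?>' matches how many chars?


Greedy '<.*>' tries to match as MUCH as possible.
Lazy '<.*?>' tries to match as LITTLE as possible.

String: '<bbxxabc><end>'
Greedy '<.*>' starts at first '<' and extends to the LAST '>': '<bbxxabc><end>' (14 chars)
Lazy '<.*?>' starts at first '<' and stops at the FIRST '>': '<bbxxabc>' (9 chars)

9


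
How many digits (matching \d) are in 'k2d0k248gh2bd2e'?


\d matches any digit 0-9.
Scanning 'k2d0k248gh2bd2e':
  pos 1: '2' -> DIGIT
  pos 3: '0' -> DIGIT
  pos 5: '2' -> DIGIT
  pos 6: '4' -> DIGIT
  pos 7: '8' -> DIGIT
  pos 10: '2' -> DIGIT
  pos 13: '2' -> DIGIT
Digits found: ['2', '0', '2', '4', '8', '2', '2']
Total: 7

7


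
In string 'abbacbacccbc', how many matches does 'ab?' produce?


Pattern 'ab?' matches 'a' optionally followed by 'b'.
String: 'abbacbacccbc'
Scanning left to right for 'a' then checking next char:
  Match 1: 'ab' (a followed by b)
  Match 2: 'a' (a not followed by b)
  Match 3: 'a' (a not followed by b)
Total matches: 3

3


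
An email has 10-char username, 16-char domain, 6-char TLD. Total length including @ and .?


An email address has format: username@domain.tld
Username length: 10
'@' character: 1
Domain length: 16
'.' character: 1
TLD length: 6
Total = 10 + 1 + 16 + 1 + 6 = 34

34


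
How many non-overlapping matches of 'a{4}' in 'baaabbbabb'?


Pattern 'a{4}' matches exactly 4 consecutive a's (greedy, non-overlapping).
String: 'baaabbbabb'
Scanning for runs of a's:
  Run at pos 1: 'aaa' (length 3) -> 0 match(es)
  Run at pos 7: 'a' (length 1) -> 0 match(es)
Matches found: []
Total: 0

0


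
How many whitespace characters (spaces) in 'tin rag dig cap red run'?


\s matches whitespace characters (spaces, tabs, etc.).
Text: 'tin rag dig cap red run'
This text has 6 words separated by spaces.
Number of spaces = number of words - 1 = 6 - 1 = 5

5


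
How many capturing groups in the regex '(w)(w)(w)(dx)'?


To count capturing groups, count each '(' that starts a group.
Pattern: '(w)(w)(w)(dx)'
Walking through the pattern:
  Position 0: '(' -> group #1
  Position 3: '(' -> group #2
  Position 6: '(' -> group #3
  Position 9: '(' -> group #4
Total capturing groups: 4

4


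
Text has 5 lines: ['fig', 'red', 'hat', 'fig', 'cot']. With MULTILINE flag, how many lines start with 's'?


With MULTILINE flag, ^ matches the start of each line.
Lines: ['fig', 'red', 'hat', 'fig', 'cot']
Checking which lines start with 's':
  Line 1: 'fig' -> no
  Line 2: 'red' -> no
  Line 3: 'hat' -> no
  Line 4: 'fig' -> no
  Line 5: 'cot' -> no
Matching lines: []
Count: 0

0


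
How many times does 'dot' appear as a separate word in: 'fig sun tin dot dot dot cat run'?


Scanning each word for exact match 'dot':
  Word 1: 'fig' -> no
  Word 2: 'sun' -> no
  Word 3: 'tin' -> no
  Word 4: 'dot' -> MATCH
  Word 5: 'dot' -> MATCH
  Word 6: 'dot' -> MATCH
  Word 7: 'cat' -> no
  Word 8: 'run' -> no
Total matches: 3

3


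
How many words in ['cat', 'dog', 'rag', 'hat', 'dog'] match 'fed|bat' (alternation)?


Alternation 'fed|bat' matches either 'fed' or 'bat'.
Checking each word:
  'cat' -> no
  'dog' -> no
  'rag' -> no
  'hat' -> no
  'dog' -> no
Matches: []
Count: 0

0


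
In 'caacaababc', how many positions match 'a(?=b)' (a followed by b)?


Lookahead 'a(?=b)' matches 'a' only when followed by 'b'.
String: 'caacaababc'
Checking each position where char is 'a':
  pos 1: 'a' -> no (next='a')
  pos 2: 'a' -> no (next='c')
  pos 4: 'a' -> no (next='a')
  pos 5: 'a' -> MATCH (next='b')
  pos 7: 'a' -> MATCH (next='b')
Matching positions: [5, 7]
Count: 2

2


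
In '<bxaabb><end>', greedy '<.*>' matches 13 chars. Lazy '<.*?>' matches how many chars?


Greedy '<.*>' tries to match as MUCH as possible.
Lazy '<.*?>' tries to match as LITTLE as possible.

String: '<bxaabb><end>'
Greedy '<.*>' starts at first '<' and extends to the LAST '>': '<bxaabb><end>' (13 chars)
Lazy '<.*?>' starts at first '<' and stops at the FIRST '>': '<bxaabb>' (8 chars)

8


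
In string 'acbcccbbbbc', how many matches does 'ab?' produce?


Pattern 'ab?' matches 'a' optionally followed by 'b'.
String: 'acbcccbbbbc'
Scanning left to right for 'a' then checking next char:
  Match 1: 'a' (a not followed by b)
Total matches: 1

1


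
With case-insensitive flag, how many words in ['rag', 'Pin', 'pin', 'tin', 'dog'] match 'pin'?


Case-insensitive matching: compare each word's lowercase form to 'pin'.
  'rag' -> lower='rag' -> no
  'Pin' -> lower='pin' -> MATCH
  'pin' -> lower='pin' -> MATCH
  'tin' -> lower='tin' -> no
  'dog' -> lower='dog' -> no
Matches: ['Pin', 'pin']
Count: 2

2


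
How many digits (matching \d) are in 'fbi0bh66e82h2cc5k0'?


\d matches any digit 0-9.
Scanning 'fbi0bh66e82h2cc5k0':
  pos 3: '0' -> DIGIT
  pos 6: '6' -> DIGIT
  pos 7: '6' -> DIGIT
  pos 9: '8' -> DIGIT
  pos 10: '2' -> DIGIT
  pos 12: '2' -> DIGIT
  pos 15: '5' -> DIGIT
  pos 17: '0' -> DIGIT
Digits found: ['0', '6', '6', '8', '2', '2', '5', '0']
Total: 8

8


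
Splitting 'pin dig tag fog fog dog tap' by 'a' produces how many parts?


Splitting by 'a' breaks the string at each occurrence of the separator.
Text: 'pin dig tag fog fog dog tap'
Parts after split:
  Part 1: 'pin dig t'
  Part 2: 'g fog fog dog t'
  Part 3: 'p'
Total parts: 3

3


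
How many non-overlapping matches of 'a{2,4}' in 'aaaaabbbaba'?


Pattern 'a{2,4}' matches between 2 and 4 consecutive a's (greedy).
String: 'aaaaabbbaba'
Finding runs of a's and applying greedy matching:
  Run at pos 0: 'aaaaa' (length 5)
  Run at pos 8: 'a' (length 1)
  Run at pos 10: 'a' (length 1)
Matches: ['aaaa']
Count: 1

1


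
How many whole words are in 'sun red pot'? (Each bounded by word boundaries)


Word boundaries (\b) mark the start/end of each word.
Text: 'sun red pot'
Splitting by whitespace:
  Word 1: 'sun'
  Word 2: 'red'
  Word 3: 'pot'
Total whole words: 3

3


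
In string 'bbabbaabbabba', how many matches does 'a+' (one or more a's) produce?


Pattern 'a+' matches one or more consecutive a's.
String: 'bbabbaabbabba'
Scanning for runs of a:
  Match 1: 'a' (length 1)
  Match 2: 'aa' (length 2)
  Match 3: 'a' (length 1)
  Match 4: 'a' (length 1)
Total matches: 4

4


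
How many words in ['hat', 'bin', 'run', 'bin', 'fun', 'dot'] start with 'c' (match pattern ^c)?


Pattern ^c anchors to start of word. Check which words begin with 'c':
  'hat' -> no
  'bin' -> no
  'run' -> no
  'bin' -> no
  'fun' -> no
  'dot' -> no
Matching words: []
Count: 0

0


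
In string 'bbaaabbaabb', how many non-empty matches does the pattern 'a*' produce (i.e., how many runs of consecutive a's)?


Pattern 'a*' matches zero or more a's. We want non-empty runs of consecutive a's.
String: 'bbaaabbaabb'
Walking through the string to find runs of a's:
  Run 1: positions 2-4 -> 'aaa'
  Run 2: positions 7-8 -> 'aa'
Non-empty runs found: ['aaa', 'aa']
Count: 2

2


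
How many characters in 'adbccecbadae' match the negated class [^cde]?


Negated class [^cde] matches any char NOT in {c, d, e}
Scanning 'adbccecbadae':
  pos 0: 'a' -> MATCH
  pos 1: 'd' -> no (excluded)
  pos 2: 'b' -> MATCH
  pos 3: 'c' -> no (excluded)
  pos 4: 'c' -> no (excluded)
  pos 5: 'e' -> no (excluded)
  pos 6: 'c' -> no (excluded)
  pos 7: 'b' -> MATCH
  pos 8: 'a' -> MATCH
  pos 9: 'd' -> no (excluded)
  pos 10: 'a' -> MATCH
  pos 11: 'e' -> no (excluded)
Total matches: 5

5


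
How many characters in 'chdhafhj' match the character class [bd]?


Character class [bd] matches any of: {b, d}
Scanning string 'chdhafhj' character by character:
  pos 0: 'c' -> no
  pos 1: 'h' -> no
  pos 2: 'd' -> MATCH
  pos 3: 'h' -> no
  pos 4: 'a' -> no
  pos 5: 'f' -> no
  pos 6: 'h' -> no
  pos 7: 'j' -> no
Total matches: 1

1


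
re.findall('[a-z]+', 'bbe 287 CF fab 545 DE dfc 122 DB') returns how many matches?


Pattern '[a-z]+' finds one or more lowercase letters.
Text: 'bbe 287 CF fab 545 DE dfc 122 DB'
Scanning for matches:
  Match 1: 'bbe'
  Match 2: 'fab'
  Match 3: 'dfc'
Total matches: 3

3


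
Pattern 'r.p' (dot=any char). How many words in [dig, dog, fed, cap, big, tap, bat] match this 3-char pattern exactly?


Pattern 'r.p' means: starts with 'r', any single char, ends with 'p'.
Checking each word (must be exactly 3 chars):
  'dig' (len=3): no
  'dog' (len=3): no
  'fed' (len=3): no
  'cap' (len=3): no
  'big' (len=3): no
  'tap' (len=3): no
  'bat' (len=3): no
Matching words: []
Total: 0

0


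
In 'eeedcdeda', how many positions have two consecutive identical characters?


Looking for consecutive identical characters in 'eeedcdeda':
  pos 0-1: 'e' vs 'e' -> MATCH ('ee')
  pos 1-2: 'e' vs 'e' -> MATCH ('ee')
  pos 2-3: 'e' vs 'd' -> different
  pos 3-4: 'd' vs 'c' -> different
  pos 4-5: 'c' vs 'd' -> different
  pos 5-6: 'd' vs 'e' -> different
  pos 6-7: 'e' vs 'd' -> different
  pos 7-8: 'd' vs 'a' -> different
Consecutive identical pairs: ['ee', 'ee']
Count: 2

2


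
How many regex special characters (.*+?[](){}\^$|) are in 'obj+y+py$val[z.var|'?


Regex special characters are: . * + ? [ ] ( ) { } \ ^ $ |
Scanning 'obj+y+py$val[z.var|':
  pos 3: '+' -> SPECIAL
  pos 5: '+' -> SPECIAL
  pos 8: '$' -> SPECIAL
  pos 12: '[' -> SPECIAL
  pos 14: '.' -> SPECIAL
  pos 18: '|' -> SPECIAL
Special chars found: ['+', '+', '$', '[', '.', '|']
Total: 6

6


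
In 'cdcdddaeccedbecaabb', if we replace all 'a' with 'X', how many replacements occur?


re.sub('a', 'X', text) replaces every occurrence of 'a' with 'X'.
Text: 'cdcdddaeccedbecaabb'
Scanning for 'a':
  pos 6: 'a' -> replacement #1
  pos 15: 'a' -> replacement #2
  pos 16: 'a' -> replacement #3
Total replacements: 3

3


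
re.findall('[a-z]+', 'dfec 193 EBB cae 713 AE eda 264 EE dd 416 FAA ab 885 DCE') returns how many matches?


Pattern '[a-z]+' finds one or more lowercase letters.
Text: 'dfec 193 EBB cae 713 AE eda 264 EE dd 416 FAA ab 885 DCE'
Scanning for matches:
  Match 1: 'dfec'
  Match 2: 'cae'
  Match 3: 'eda'
  Match 4: 'dd'
  Match 5: 'ab'
Total matches: 5

5


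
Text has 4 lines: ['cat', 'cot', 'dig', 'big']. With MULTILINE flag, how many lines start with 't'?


With MULTILINE flag, ^ matches the start of each line.
Lines: ['cat', 'cot', 'dig', 'big']
Checking which lines start with 't':
  Line 1: 'cat' -> no
  Line 2: 'cot' -> no
  Line 3: 'dig' -> no
  Line 4: 'big' -> no
Matching lines: []
Count: 0

0


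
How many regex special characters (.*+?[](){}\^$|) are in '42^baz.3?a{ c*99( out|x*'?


Regex special characters are: . * + ? [ ] ( ) { } \ ^ $ |
Scanning '42^baz.3?a{ c*99( out|x*':
  pos 2: '^' -> SPECIAL
  pos 6: '.' -> SPECIAL
  pos 8: '?' -> SPECIAL
  pos 10: '{' -> SPECIAL
  pos 13: '*' -> SPECIAL
  pos 16: '(' -> SPECIAL
  pos 21: '|' -> SPECIAL
  pos 23: '*' -> SPECIAL
Special chars found: ['^', '.', '?', '{', '*', '(', '|', '*']
Total: 8

8


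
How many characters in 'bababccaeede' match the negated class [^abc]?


Negated class [^abc] matches any char NOT in {a, b, c}
Scanning 'bababccaeede':
  pos 0: 'b' -> no (excluded)
  pos 1: 'a' -> no (excluded)
  pos 2: 'b' -> no (excluded)
  pos 3: 'a' -> no (excluded)
  pos 4: 'b' -> no (excluded)
  pos 5: 'c' -> no (excluded)
  pos 6: 'c' -> no (excluded)
  pos 7: 'a' -> no (excluded)
  pos 8: 'e' -> MATCH
  pos 9: 'e' -> MATCH
  pos 10: 'd' -> MATCH
  pos 11: 'e' -> MATCH
Total matches: 4

4


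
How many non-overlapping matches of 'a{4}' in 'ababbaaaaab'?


Pattern 'a{4}' matches exactly 4 consecutive a's (greedy, non-overlapping).
String: 'ababbaaaaab'
Scanning for runs of a's:
  Run at pos 0: 'a' (length 1) -> 0 match(es)
  Run at pos 2: 'a' (length 1) -> 0 match(es)
  Run at pos 5: 'aaaaa' (length 5) -> 1 match(es)
Matches found: ['aaaa']
Total: 1

1


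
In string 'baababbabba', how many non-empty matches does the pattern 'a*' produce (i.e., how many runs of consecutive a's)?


Pattern 'a*' matches zero or more a's. We want non-empty runs of consecutive a's.
String: 'baababbabba'
Walking through the string to find runs of a's:
  Run 1: positions 1-2 -> 'aa'
  Run 2: positions 4-4 -> 'a'
  Run 3: positions 7-7 -> 'a'
  Run 4: positions 10-10 -> 'a'
Non-empty runs found: ['aa', 'a', 'a', 'a']
Count: 4

4


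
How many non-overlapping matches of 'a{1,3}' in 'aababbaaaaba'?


Pattern 'a{1,3}' matches between 1 and 3 consecutive a's (greedy).
String: 'aababbaaaaba'
Finding runs of a's and applying greedy matching:
  Run at pos 0: 'aa' (length 2)
  Run at pos 3: 'a' (length 1)
  Run at pos 6: 'aaaa' (length 4)
  Run at pos 11: 'a' (length 1)
Matches: ['aa', 'a', 'aaa', 'a', 'a']
Count: 5

5


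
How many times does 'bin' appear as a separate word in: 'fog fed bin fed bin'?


Scanning each word for exact match 'bin':
  Word 1: 'fog' -> no
  Word 2: 'fed' -> no
  Word 3: 'bin' -> MATCH
  Word 4: 'fed' -> no
  Word 5: 'bin' -> MATCH
Total matches: 2

2


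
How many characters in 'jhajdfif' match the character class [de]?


Character class [de] matches any of: {d, e}
Scanning string 'jhajdfif' character by character:
  pos 0: 'j' -> no
  pos 1: 'h' -> no
  pos 2: 'a' -> no
  pos 3: 'j' -> no
  pos 4: 'd' -> MATCH
  pos 5: 'f' -> no
  pos 6: 'i' -> no
  pos 7: 'f' -> no
Total matches: 1

1


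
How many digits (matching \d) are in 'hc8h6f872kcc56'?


\d matches any digit 0-9.
Scanning 'hc8h6f872kcc56':
  pos 2: '8' -> DIGIT
  pos 4: '6' -> DIGIT
  pos 6: '8' -> DIGIT
  pos 7: '7' -> DIGIT
  pos 8: '2' -> DIGIT
  pos 12: '5' -> DIGIT
  pos 13: '6' -> DIGIT
Digits found: ['8', '6', '8', '7', '2', '5', '6']
Total: 7

7


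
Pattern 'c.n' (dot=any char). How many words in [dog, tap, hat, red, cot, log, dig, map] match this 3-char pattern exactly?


Pattern 'c.n' means: starts with 'c', any single char, ends with 'n'.
Checking each word (must be exactly 3 chars):
  'dog' (len=3): no
  'tap' (len=3): no
  'hat' (len=3): no
  'red' (len=3): no
  'cot' (len=3): no
  'log' (len=3): no
  'dig' (len=3): no
  'map' (len=3): no
Matching words: []
Total: 0

0


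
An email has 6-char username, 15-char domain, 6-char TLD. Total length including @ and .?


An email address has format: username@domain.tld
Username length: 6
'@' character: 1
Domain length: 15
'.' character: 1
TLD length: 6
Total = 6 + 1 + 15 + 1 + 6 = 29

29


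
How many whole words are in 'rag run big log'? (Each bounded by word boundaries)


Word boundaries (\b) mark the start/end of each word.
Text: 'rag run big log'
Splitting by whitespace:
  Word 1: 'rag'
  Word 2: 'run'
  Word 3: 'big'
  Word 4: 'log'
Total whole words: 4

4


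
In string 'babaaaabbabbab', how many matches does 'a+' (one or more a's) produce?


Pattern 'a+' matches one or more consecutive a's.
String: 'babaaaabbabbab'
Scanning for runs of a:
  Match 1: 'a' (length 1)
  Match 2: 'aaaa' (length 4)
  Match 3: 'a' (length 1)
  Match 4: 'a' (length 1)
Total matches: 4

4


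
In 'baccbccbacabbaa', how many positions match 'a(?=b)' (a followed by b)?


Lookahead 'a(?=b)' matches 'a' only when followed by 'b'.
String: 'baccbccbacabbaa'
Checking each position where char is 'a':
  pos 1: 'a' -> no (next='c')
  pos 8: 'a' -> no (next='c')
  pos 10: 'a' -> MATCH (next='b')
  pos 13: 'a' -> no (next='a')
Matching positions: [10]
Count: 1

1


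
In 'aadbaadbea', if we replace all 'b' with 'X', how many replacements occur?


re.sub('b', 'X', text) replaces every occurrence of 'b' with 'X'.
Text: 'aadbaadbea'
Scanning for 'b':
  pos 3: 'b' -> replacement #1
  pos 7: 'b' -> replacement #2
Total replacements: 2

2


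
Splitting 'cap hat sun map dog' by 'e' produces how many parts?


Splitting by 'e' breaks the string at each occurrence of the separator.
Text: 'cap hat sun map dog'
Parts after split:
  Part 1: 'cap hat sun map dog'
Total parts: 1

1


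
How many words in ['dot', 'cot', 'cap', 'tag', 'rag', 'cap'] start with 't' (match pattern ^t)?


Pattern ^t anchors to start of word. Check which words begin with 't':
  'dot' -> no
  'cot' -> no
  'cap' -> no
  'tag' -> MATCH (starts with 't')
  'rag' -> no
  'cap' -> no
Matching words: ['tag']
Count: 1

1


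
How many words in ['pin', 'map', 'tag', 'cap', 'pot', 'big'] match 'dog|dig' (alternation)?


Alternation 'dog|dig' matches either 'dog' or 'dig'.
Checking each word:
  'pin' -> no
  'map' -> no
  'tag' -> no
  'cap' -> no
  'pot' -> no
  'big' -> no
Matches: []
Count: 0

0


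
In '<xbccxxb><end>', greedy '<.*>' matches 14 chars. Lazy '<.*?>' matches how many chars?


Greedy '<.*>' tries to match as MUCH as possible.
Lazy '<.*?>' tries to match as LITTLE as possible.

String: '<xbccxxb><end>'
Greedy '<.*>' starts at first '<' and extends to the LAST '>': '<xbccxxb><end>' (14 chars)
Lazy '<.*?>' starts at first '<' and stops at the FIRST '>': '<xbccxxb>' (9 chars)

9


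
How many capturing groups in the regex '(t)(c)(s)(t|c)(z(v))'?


To count capturing groups, count each '(' that starts a group.
Pattern: '(t)(c)(s)(t|c)(z(v))'
Walking through the pattern:
  Position 0: '(' -> group #1
  Position 3: '(' -> group #2
  Position 6: '(' -> group #3
  Position 9: '(' -> group #4
  Position 14: '(' -> group #5
  Position 16: '(' -> group #6
Total capturing groups: 6

6


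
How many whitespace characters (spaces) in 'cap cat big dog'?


\s matches whitespace characters (spaces, tabs, etc.).
Text: 'cap cat big dog'
This text has 4 words separated by spaces.
Number of spaces = number of words - 1 = 4 - 1 = 3

3


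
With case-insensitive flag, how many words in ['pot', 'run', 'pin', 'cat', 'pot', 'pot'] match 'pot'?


Case-insensitive matching: compare each word's lowercase form to 'pot'.
  'pot' -> lower='pot' -> MATCH
  'run' -> lower='run' -> no
  'pin' -> lower='pin' -> no
  'cat' -> lower='cat' -> no
  'pot' -> lower='pot' -> MATCH
  'pot' -> lower='pot' -> MATCH
Matches: ['pot', 'pot', 'pot']
Count: 3

3


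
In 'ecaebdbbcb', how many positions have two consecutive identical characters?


Looking for consecutive identical characters in 'ecaebdbbcb':
  pos 0-1: 'e' vs 'c' -> different
  pos 1-2: 'c' vs 'a' -> different
  pos 2-3: 'a' vs 'e' -> different
  pos 3-4: 'e' vs 'b' -> different
  pos 4-5: 'b' vs 'd' -> different
  pos 5-6: 'd' vs 'b' -> different
  pos 6-7: 'b' vs 'b' -> MATCH ('bb')
  pos 7-8: 'b' vs 'c' -> different
  pos 8-9: 'c' vs 'b' -> different
Consecutive identical pairs: ['bb']
Count: 1

1


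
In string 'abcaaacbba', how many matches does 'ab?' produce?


Pattern 'ab?' matches 'a' optionally followed by 'b'.
String: 'abcaaacbba'
Scanning left to right for 'a' then checking next char:
  Match 1: 'ab' (a followed by b)
  Match 2: 'a' (a not followed by b)
  Match 3: 'a' (a not followed by b)
  Match 4: 'a' (a not followed by b)
  Match 5: 'a' (a not followed by b)
Total matches: 5

5


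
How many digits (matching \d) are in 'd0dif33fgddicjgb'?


\d matches any digit 0-9.
Scanning 'd0dif33fgddicjgb':
  pos 1: '0' -> DIGIT
  pos 5: '3' -> DIGIT
  pos 6: '3' -> DIGIT
Digits found: ['0', '3', '3']
Total: 3

3


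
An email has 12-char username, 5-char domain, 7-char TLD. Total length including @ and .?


An email address has format: username@domain.tld
Username length: 12
'@' character: 1
Domain length: 5
'.' character: 1
TLD length: 7
Total = 12 + 1 + 5 + 1 + 7 = 26

26


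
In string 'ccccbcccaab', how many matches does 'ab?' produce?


Pattern 'ab?' matches 'a' optionally followed by 'b'.
String: 'ccccbcccaab'
Scanning left to right for 'a' then checking next char:
  Match 1: 'a' (a not followed by b)
  Match 2: 'ab' (a followed by b)
Total matches: 2

2


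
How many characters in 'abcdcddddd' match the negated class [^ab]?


Negated class [^ab] matches any char NOT in {a, b}
Scanning 'abcdcddddd':
  pos 0: 'a' -> no (excluded)
  pos 1: 'b' -> no (excluded)
  pos 2: 'c' -> MATCH
  pos 3: 'd' -> MATCH
  pos 4: 'c' -> MATCH
  pos 5: 'd' -> MATCH
  pos 6: 'd' -> MATCH
  pos 7: 'd' -> MATCH
  pos 8: 'd' -> MATCH
  pos 9: 'd' -> MATCH
Total matches: 8

8


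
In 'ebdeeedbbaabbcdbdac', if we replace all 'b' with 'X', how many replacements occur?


re.sub('b', 'X', text) replaces every occurrence of 'b' with 'X'.
Text: 'ebdeeedbbaabbcdbdac'
Scanning for 'b':
  pos 1: 'b' -> replacement #1
  pos 7: 'b' -> replacement #2
  pos 8: 'b' -> replacement #3
  pos 11: 'b' -> replacement #4
  pos 12: 'b' -> replacement #5
  pos 15: 'b' -> replacement #6
Total replacements: 6

6


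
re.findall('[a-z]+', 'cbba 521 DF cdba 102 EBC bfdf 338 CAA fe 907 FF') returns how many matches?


Pattern '[a-z]+' finds one or more lowercase letters.
Text: 'cbba 521 DF cdba 102 EBC bfdf 338 CAA fe 907 FF'
Scanning for matches:
  Match 1: 'cbba'
  Match 2: 'cdba'
  Match 3: 'bfdf'
  Match 4: 'fe'
Total matches: 4

4


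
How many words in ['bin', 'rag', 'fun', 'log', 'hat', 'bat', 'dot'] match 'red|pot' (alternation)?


Alternation 'red|pot' matches either 'red' or 'pot'.
Checking each word:
  'bin' -> no
  'rag' -> no
  'fun' -> no
  'log' -> no
  'hat' -> no
  'bat' -> no
  'dot' -> no
Matches: []
Count: 0

0


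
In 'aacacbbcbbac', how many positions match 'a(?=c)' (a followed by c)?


Lookahead 'a(?=c)' matches 'a' only when followed by 'c'.
String: 'aacacbbcbbac'
Checking each position where char is 'a':
  pos 0: 'a' -> no (next='a')
  pos 1: 'a' -> MATCH (next='c')
  pos 3: 'a' -> MATCH (next='c')
  pos 10: 'a' -> MATCH (next='c')
Matching positions: [1, 3, 10]
Count: 3

3


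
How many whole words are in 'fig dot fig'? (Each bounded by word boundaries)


Word boundaries (\b) mark the start/end of each word.
Text: 'fig dot fig'
Splitting by whitespace:
  Word 1: 'fig'
  Word 2: 'dot'
  Word 3: 'fig'
Total whole words: 3

3
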